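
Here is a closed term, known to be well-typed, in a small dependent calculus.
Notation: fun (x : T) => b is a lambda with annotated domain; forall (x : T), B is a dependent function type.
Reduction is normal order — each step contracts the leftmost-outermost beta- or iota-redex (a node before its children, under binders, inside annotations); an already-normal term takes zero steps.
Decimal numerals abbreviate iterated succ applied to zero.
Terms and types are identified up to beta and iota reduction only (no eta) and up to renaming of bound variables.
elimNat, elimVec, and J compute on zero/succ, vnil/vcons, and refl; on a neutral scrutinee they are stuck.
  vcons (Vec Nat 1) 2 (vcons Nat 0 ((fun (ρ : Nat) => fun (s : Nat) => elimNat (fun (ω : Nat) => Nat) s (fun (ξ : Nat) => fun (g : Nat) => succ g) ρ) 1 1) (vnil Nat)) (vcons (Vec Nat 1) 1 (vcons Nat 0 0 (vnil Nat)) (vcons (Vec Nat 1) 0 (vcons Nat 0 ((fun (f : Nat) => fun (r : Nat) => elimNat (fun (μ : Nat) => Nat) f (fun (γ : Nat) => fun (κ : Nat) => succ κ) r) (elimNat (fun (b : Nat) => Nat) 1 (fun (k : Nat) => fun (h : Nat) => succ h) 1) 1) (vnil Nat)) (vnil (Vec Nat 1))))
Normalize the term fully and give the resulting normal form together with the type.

resulting normal form:
  vcons (Vec Nat 1) 2 (vcons Nat 0 2 (vnil Nat)) (vcons (Vec Nat 1) 1 (vcons Nat 0 0 (vnil Nat)) (vcons (Vec Nat 1) 0 (vcons Nat 0 3 (vnil Nat)) (vnil (Vec Nat 1))))
inferred type:
  Vec (Vec Nat 1) 3


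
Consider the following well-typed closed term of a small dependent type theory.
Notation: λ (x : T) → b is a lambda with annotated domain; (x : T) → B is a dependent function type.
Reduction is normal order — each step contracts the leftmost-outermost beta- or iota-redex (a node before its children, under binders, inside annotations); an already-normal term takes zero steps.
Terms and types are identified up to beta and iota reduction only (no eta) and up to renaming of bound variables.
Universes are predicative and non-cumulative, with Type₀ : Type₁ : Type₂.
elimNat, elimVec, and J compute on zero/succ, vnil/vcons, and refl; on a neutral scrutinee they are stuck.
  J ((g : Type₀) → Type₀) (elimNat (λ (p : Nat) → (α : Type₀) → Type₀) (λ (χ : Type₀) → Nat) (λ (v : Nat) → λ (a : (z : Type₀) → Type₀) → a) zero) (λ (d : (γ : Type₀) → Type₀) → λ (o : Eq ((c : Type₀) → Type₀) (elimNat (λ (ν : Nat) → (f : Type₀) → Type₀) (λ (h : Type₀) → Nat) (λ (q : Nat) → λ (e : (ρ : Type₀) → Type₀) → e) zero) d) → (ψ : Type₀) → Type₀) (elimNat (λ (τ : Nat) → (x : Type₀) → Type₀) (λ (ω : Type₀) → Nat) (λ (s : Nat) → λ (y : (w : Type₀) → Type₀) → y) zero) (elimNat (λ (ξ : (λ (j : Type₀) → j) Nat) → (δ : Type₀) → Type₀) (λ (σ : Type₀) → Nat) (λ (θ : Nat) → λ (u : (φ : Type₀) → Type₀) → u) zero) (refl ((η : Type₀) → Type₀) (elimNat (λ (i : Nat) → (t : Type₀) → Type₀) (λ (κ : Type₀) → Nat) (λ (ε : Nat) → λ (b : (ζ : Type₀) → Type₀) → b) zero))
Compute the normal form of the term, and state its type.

resulting normal form:
  λ (g : Type₀) → Nat
the term's type:
  (g : Type₀) → Type₀


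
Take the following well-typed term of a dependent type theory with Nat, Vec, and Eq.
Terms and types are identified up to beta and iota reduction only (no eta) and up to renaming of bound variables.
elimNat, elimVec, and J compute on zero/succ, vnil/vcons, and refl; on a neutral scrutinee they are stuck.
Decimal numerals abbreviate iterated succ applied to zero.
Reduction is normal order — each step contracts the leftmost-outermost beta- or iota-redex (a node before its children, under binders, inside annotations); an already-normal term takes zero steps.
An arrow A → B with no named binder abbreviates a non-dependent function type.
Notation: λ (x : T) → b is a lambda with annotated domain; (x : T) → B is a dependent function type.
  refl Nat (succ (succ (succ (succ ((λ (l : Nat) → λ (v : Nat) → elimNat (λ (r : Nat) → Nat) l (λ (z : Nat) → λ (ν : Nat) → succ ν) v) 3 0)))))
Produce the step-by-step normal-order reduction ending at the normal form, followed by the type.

normal-order reduction sequence:
  refl Nat (succ (succ (succ (succ ((λ (l : Nat) → λ (v : Nat) → elimNat (λ (r : Nat) → Nat) l (λ (z : Nat) → λ (ν : Nat) → succ ν) v) 3 0)))))
  ~> refl Nat (succ (succ (succ (succ ((λ (l : Nat) → elimNat (λ (v : Nat) → Nat) 3 (λ (r : Nat) → λ (z : Nat) → succ z) l) 0)))))
  ~> refl Nat (succ (succ (succ (succ (elimNat (λ (l : Nat) → Nat) 3 (λ (v : Nat) → λ (r : Nat) → succ r) 0)))))
  ~> refl Nat 7
inferred type:
  Eq Nat 7 7


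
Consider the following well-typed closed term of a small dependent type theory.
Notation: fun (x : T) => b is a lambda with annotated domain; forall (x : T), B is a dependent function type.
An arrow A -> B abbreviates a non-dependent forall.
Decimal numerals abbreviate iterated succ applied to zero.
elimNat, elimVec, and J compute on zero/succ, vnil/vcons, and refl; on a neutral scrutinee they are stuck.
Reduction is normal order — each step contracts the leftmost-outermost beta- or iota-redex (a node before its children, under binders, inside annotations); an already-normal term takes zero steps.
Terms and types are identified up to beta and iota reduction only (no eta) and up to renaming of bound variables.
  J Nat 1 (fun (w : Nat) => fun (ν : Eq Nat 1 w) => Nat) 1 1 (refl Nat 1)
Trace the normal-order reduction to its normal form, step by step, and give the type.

normal-order reduction sequence:
  J Nat 1 (fun (w : Nat) => fun (ν : Eq Nat 1 w) => Nat) 1 1 (refl Nat 1)
  ~> 1
inferred type:
  Nat


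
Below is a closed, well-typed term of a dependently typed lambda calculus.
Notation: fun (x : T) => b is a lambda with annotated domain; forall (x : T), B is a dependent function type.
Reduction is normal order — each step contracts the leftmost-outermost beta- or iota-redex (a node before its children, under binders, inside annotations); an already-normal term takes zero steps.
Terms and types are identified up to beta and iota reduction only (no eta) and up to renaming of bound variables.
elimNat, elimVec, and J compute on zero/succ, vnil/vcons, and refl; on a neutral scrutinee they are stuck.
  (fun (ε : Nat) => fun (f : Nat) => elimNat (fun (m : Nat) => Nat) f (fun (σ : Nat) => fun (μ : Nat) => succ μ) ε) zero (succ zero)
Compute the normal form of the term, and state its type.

normal form:
  succ zero
inferred type:
  Nat
observation: the leftmost-outermost redex is a beta-redex, and normalization takes 3 steps.


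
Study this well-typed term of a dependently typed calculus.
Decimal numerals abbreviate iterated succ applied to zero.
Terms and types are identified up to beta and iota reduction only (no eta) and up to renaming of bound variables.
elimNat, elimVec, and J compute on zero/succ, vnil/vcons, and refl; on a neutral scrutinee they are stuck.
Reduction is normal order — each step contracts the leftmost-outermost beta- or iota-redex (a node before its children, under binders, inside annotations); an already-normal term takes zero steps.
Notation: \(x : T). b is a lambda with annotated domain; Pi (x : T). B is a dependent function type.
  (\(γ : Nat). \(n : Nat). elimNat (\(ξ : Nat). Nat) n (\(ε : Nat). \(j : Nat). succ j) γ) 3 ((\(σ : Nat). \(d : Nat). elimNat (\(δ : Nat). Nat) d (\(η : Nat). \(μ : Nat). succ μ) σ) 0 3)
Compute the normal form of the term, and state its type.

reduced normal form:
  6
type:
  Nat


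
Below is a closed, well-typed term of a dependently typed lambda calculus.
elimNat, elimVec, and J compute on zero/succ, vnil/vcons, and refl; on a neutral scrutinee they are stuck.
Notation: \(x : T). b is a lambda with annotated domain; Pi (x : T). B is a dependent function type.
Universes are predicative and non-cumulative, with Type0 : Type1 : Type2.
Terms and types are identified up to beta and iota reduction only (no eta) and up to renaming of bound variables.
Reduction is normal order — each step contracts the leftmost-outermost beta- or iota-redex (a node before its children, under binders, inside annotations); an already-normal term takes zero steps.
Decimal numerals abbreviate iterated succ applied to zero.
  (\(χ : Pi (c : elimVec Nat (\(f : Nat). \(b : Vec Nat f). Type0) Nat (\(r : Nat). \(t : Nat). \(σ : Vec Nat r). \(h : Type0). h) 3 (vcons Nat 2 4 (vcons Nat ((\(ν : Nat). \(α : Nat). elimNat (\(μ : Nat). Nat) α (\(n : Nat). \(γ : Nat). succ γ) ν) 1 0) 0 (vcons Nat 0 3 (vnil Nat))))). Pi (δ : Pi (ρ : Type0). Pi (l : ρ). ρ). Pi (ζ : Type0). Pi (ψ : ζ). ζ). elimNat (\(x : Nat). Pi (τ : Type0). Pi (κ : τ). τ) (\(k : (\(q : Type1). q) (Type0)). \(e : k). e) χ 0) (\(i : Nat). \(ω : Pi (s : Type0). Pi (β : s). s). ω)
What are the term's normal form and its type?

reduced normal form:
  \(χ : Type0). \(c : χ). c
type:
  Pi (χ : Type0). Pi (c : χ). χ
observation: 3 normal-order steps separate the term from its normal form.


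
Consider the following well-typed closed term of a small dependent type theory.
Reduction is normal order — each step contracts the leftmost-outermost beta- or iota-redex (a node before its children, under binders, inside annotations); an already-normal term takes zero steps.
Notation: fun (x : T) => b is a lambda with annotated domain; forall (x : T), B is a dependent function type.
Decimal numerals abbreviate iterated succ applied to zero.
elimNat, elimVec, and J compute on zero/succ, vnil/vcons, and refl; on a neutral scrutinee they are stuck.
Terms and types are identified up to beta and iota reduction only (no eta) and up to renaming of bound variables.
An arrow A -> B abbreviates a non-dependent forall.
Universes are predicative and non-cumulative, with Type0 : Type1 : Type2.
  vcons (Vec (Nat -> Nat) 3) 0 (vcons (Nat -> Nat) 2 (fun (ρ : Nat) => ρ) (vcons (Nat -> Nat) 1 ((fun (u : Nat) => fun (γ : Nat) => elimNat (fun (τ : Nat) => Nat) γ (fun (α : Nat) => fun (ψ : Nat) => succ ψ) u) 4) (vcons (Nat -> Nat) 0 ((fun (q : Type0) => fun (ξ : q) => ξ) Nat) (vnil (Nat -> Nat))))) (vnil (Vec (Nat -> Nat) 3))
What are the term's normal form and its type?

reduced normal form:
  vcons (Vec (Nat -> Nat) 3) 0 (vcons (Nat -> Nat) 2 (fun (ρ : Nat) => ρ) (vcons (Nat -> Nat) 1 (fun (u : Nat) => succ (succ (succ (succ u)))) (vcons (Nat -> Nat) 0 (fun (γ : Nat) => γ) (vnil (Nat -> Nat))))) (vnil (Vec (Nat -> Nat) 3))
the term's type:
  Vec (Vec (Nat -> Nat) 3) 1


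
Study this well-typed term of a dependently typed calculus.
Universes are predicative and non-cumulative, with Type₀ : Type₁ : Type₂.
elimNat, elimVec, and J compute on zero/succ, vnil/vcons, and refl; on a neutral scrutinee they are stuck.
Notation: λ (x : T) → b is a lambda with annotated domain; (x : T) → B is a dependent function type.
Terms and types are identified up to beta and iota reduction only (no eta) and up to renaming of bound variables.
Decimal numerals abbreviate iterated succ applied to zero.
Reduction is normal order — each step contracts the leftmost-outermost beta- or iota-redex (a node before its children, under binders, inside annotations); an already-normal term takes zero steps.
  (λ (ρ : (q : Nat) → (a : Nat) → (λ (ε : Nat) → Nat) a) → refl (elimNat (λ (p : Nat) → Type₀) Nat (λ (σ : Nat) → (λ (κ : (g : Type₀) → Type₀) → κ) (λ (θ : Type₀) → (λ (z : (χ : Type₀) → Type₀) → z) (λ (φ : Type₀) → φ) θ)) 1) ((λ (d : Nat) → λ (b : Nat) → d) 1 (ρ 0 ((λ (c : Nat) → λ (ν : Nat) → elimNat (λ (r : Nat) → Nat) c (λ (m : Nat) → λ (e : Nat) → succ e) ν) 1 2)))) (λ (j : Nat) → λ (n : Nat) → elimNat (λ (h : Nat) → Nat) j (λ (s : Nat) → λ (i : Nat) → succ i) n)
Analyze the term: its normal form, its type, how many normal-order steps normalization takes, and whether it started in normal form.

reduced normal form:
  refl Nat 1
the term's type:
  Eq Nat 1 1
reduction steps (normal order): 10
started in normal form: no
first contracted redex: a beta-redex


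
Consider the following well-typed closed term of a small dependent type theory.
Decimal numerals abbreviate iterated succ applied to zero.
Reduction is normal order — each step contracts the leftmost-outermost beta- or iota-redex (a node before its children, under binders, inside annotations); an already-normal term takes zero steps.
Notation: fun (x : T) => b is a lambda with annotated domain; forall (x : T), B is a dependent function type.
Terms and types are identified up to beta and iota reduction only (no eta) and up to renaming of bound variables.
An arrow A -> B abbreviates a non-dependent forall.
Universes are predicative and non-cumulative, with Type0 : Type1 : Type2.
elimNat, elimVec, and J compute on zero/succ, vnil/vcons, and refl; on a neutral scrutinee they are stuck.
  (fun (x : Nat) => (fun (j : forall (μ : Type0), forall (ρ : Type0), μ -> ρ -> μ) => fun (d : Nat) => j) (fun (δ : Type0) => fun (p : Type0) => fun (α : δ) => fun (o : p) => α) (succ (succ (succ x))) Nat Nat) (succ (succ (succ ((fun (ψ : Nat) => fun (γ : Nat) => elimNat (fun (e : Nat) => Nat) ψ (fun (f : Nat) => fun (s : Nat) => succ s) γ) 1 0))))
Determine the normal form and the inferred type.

resulting normal form:
  fun (x : Nat) => fun (j : Nat) => x
the term's type:
  Nat -> Nat -> Nat
observation: 5 normal-order steps normalize the term, beginning with a beta-redex.


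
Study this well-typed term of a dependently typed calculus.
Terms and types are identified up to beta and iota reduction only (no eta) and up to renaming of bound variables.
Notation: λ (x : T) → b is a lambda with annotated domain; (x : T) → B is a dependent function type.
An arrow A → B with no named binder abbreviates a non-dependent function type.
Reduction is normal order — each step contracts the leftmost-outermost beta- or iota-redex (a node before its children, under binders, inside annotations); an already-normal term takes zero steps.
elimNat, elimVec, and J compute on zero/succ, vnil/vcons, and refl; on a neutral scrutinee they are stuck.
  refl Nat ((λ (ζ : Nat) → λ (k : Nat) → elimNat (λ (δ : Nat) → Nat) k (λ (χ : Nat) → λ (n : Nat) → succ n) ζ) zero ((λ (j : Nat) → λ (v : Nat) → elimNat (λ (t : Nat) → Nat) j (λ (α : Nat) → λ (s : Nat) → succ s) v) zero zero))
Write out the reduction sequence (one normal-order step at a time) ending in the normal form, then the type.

normal-order reduction sequence:
  refl Nat ((λ (ζ : Nat) → λ (k : Nat) → elimNat (λ (δ : Nat) → Nat) k (λ (χ : Nat) → λ (n : Nat) → succ n) ζ) zero ((λ (j : Nat) → λ (v : Nat) → elimNat (λ (t : Nat) → Nat) j (λ (α : Nat) → λ (s : Nat) → succ s) v) zero zero))
  ~> refl Nat ((λ (ζ : Nat) → elimNat (λ (k : Nat) → Nat) ζ (λ (δ : Nat) → λ (χ : Nat) → succ χ) zero) ((λ (n : Nat) → λ (j : Nat) → elimNat (λ (v : Nat) → Nat) n (λ (t : Nat) → λ (α : Nat) → succ α) j) zero zero))
  ~> refl Nat (elimNat (λ (ζ : Nat) → Nat) ((λ (k : Nat) → λ (δ : Nat) → elimNat (λ (χ : Nat) → Nat) k (λ (n : Nat) → λ (j : Nat) → succ j) δ) zero zero) (λ (v : Nat) → λ (t : Nat) → succ t) zero)
  ~> refl Nat ((λ (ζ : Nat) → λ (k : Nat) → elimNat (λ (δ : Nat) → Nat) ζ (λ (χ : Nat) → λ (n : Nat) → succ n) k) zero zero)
  ~> refl Nat ((λ (ζ : Nat) → elimNat (λ (k : Nat) → Nat) zero (λ (δ : Nat) → λ (χ : Nat) → succ χ) ζ) zero)
  ~> refl Nat (elimNat (λ (ζ : Nat) → Nat) zero (λ (k : Nat) → λ (δ : Nat) → succ δ) zero)
  ~> refl Nat zero
the term's type:
  Eq Nat zero zero


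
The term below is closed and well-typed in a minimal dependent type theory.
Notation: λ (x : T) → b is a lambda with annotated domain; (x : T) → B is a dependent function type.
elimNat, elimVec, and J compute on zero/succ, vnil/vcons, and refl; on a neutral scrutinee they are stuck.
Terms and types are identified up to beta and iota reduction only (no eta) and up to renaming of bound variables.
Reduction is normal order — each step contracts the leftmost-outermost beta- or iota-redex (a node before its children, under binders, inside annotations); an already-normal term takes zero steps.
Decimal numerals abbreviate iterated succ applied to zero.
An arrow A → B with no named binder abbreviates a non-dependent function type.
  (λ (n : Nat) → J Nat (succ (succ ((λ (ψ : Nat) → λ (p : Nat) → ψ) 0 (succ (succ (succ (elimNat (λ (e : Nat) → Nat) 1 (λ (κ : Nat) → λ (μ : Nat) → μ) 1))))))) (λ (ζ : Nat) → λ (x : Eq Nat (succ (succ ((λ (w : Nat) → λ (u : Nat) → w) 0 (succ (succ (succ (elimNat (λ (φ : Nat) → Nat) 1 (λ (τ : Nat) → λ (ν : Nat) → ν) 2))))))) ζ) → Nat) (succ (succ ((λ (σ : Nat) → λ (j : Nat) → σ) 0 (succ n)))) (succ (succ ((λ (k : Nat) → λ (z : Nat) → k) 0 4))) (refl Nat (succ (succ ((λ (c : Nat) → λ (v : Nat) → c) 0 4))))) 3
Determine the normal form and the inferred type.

normal form:
  2
the term's type:
  Nat


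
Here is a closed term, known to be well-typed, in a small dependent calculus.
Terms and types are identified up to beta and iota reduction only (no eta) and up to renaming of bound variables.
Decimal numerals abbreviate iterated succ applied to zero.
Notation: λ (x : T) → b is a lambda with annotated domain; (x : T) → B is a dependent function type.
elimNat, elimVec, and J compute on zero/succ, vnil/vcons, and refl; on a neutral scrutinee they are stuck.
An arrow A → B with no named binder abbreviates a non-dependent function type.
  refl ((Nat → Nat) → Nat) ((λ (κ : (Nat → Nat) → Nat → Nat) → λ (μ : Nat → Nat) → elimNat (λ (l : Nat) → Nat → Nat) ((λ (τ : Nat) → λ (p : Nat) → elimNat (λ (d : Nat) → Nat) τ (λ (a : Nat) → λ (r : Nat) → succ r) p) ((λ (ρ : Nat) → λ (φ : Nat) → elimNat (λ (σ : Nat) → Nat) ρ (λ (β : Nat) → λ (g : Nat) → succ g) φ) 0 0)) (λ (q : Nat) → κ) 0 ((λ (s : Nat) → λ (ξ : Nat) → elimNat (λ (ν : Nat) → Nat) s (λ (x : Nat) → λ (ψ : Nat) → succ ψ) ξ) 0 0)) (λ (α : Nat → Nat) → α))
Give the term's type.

the term's type:
  Eq ((Nat → Nat) → Nat) (λ (κ : Nat → Nat) → 0) (λ (μ : Nat → Nat) → 0)


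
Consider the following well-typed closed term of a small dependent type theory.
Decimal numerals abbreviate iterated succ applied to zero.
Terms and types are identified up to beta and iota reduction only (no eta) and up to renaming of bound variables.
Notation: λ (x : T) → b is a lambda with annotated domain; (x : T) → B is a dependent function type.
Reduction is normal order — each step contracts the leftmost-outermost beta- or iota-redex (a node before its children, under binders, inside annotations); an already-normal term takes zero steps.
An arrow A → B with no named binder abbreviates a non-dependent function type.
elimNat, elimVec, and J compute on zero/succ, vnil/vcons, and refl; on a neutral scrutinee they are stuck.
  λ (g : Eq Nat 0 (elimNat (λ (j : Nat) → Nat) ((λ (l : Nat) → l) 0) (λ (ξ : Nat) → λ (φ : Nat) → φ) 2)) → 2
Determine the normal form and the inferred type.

normal form:
  λ (g : Eq Nat 0 0) → 2
type:
  Eq Nat 0 0 → Nat
observation: the leftmost-outermost redex is an elimNat iota-redex, and normalization takes 8 steps.


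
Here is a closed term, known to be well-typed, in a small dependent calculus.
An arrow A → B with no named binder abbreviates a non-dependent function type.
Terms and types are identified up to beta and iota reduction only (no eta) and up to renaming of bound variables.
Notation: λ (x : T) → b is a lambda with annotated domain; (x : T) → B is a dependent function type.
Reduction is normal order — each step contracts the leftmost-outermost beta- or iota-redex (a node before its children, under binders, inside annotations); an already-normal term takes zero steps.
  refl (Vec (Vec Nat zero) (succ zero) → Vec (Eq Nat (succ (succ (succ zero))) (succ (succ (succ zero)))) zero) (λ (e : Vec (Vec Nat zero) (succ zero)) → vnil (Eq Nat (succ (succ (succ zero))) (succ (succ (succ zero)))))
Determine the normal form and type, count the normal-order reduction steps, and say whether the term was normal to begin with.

resulting normal form:
  refl (Vec (Vec Nat zero) (succ zero) → Vec (Eq Nat (succ (succ (succ zero))) (succ (succ (succ zero)))) zero) (λ (e : Vec (Vec Nat zero) (succ zero)) → vnil (Eq Nat (succ (succ (succ zero))) (succ (succ (succ zero)))))
type:
  Eq (Vec (Vec Nat zero) (succ zero) → Vec (Eq Nat (succ (succ (succ zero))) (succ (succ (succ zero)))) zero) (λ (e : Vec (Vec Nat zero) (succ zero)) → vnil (Eq Nat (succ (succ (succ zero))) (succ (succ (succ zero))))) (λ (s : Vec (Vec Nat zero) (succ zero)) → vnil (Eq Nat (succ (succ (succ zero))) (succ (succ (succ zero)))))
reduction steps (normal order): 0
already normal: yes


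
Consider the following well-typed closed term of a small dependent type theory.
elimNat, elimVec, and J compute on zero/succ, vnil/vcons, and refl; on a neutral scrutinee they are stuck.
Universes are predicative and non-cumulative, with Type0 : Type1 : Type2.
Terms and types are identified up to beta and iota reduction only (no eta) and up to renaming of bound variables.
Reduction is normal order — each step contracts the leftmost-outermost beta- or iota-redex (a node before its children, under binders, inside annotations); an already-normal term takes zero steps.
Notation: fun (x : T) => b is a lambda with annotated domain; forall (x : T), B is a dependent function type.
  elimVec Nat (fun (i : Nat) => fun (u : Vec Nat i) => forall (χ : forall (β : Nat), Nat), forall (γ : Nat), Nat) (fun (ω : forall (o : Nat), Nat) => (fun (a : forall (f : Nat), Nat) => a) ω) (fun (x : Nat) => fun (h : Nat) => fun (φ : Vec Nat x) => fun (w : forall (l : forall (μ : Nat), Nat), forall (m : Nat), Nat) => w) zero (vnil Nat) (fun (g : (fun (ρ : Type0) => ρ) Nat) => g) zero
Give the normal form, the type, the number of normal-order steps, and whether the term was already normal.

resulting normal form:
  zero
type:
  Nat
steps to reach normal form (normal order): 4
term was already normal: no
first redex: an elimVec iota-redex


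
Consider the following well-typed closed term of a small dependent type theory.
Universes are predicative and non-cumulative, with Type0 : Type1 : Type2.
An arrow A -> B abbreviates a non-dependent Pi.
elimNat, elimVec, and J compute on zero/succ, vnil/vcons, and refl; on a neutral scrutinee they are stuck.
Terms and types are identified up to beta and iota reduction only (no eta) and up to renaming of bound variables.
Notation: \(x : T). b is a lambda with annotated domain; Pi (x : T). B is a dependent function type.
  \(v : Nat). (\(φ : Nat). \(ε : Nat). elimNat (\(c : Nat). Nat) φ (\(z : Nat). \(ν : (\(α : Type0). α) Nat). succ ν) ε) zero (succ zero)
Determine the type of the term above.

inferred type:
  Nat -> Nat


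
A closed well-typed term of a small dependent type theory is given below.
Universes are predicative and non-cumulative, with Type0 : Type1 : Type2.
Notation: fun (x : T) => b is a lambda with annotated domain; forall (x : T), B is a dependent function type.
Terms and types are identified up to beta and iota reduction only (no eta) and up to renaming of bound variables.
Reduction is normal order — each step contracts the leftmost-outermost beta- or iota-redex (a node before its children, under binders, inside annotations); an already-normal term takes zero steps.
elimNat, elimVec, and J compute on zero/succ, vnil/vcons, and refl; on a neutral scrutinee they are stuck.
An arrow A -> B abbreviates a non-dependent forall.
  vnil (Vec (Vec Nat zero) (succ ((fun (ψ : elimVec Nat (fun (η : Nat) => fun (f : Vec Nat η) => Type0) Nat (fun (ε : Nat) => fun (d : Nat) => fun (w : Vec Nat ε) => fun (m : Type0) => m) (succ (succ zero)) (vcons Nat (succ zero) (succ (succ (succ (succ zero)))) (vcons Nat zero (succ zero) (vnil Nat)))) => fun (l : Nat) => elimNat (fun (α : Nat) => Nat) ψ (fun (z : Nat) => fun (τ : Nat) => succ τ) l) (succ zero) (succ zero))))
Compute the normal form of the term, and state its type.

resulting normal form:
  vnil (Vec (Vec Nat zero) (succ (succ (succ zero))))
the term's type:
  Vec (Vec (Vec Nat zero) (succ (succ (succ zero)))) zero


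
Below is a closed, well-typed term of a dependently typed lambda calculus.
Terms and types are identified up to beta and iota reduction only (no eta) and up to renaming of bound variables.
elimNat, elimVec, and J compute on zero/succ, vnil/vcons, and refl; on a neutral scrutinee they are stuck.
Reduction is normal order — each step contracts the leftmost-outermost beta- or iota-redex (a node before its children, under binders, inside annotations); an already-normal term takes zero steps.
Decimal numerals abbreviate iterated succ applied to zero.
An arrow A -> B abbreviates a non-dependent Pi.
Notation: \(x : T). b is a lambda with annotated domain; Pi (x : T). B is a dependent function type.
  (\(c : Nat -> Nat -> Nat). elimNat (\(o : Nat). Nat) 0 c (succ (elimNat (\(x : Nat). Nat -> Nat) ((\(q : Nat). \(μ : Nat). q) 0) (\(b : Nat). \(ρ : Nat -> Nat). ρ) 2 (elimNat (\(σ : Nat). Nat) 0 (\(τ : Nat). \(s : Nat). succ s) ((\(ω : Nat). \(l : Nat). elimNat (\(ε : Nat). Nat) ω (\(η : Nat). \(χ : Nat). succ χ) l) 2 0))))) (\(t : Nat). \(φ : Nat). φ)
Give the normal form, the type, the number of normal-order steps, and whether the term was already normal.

reduced normal form:
  0
the term's type:
  Nat
normal-order step count: 14
started in normal form: no
first redex: a beta-redex


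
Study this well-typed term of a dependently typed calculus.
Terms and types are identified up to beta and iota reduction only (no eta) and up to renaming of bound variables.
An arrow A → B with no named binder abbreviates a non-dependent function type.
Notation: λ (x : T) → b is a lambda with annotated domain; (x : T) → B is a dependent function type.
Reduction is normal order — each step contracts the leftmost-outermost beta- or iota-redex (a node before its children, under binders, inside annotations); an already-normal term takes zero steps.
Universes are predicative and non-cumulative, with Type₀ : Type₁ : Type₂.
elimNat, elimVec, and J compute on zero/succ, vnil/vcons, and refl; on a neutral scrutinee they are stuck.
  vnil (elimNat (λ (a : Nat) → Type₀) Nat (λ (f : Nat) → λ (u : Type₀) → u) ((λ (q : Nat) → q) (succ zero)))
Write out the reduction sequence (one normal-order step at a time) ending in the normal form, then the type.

normal-order reduction:
  vnil (elimNat (λ (a : Nat) → Type₀) Nat (λ (f : Nat) → λ (u : Type₀) → u) ((λ (q : Nat) → q) (succ zero)))
  ~> vnil (elimNat (λ (a : Nat) → Type₀) Nat (λ (f : Nat) → λ (u : Type₀) → u) (succ zero))
  ~> vnil ((λ (a : Nat) → λ (f : Type₀) → f) zero (elimNat (λ (u : Nat) → Type₀) Nat (λ (q : Nat) → λ (l : Type₀) → l) zero))
  ~> vnil ((λ (a : Type₀) → a) (elimNat (λ (f : Nat) → Type₀) Nat (λ (u : Nat) → λ (q : Type₀) → q) zero))
  ~> vnil (elimNat (λ (a : Nat) → Type₀) Nat (λ (f : Nat) → λ (u : Type₀) → u) zero)
  ~> vnil Nat
type:
  Vec Nat zero


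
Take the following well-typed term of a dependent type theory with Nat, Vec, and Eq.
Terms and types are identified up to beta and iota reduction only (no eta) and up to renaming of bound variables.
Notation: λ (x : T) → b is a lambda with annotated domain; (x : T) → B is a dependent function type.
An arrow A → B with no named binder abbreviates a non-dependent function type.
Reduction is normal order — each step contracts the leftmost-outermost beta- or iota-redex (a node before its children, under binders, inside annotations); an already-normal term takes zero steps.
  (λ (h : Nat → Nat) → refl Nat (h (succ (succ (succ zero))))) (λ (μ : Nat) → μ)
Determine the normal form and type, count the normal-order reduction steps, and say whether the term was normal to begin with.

reduced normal form:
  refl Nat (succ (succ (succ zero)))
type:
  Eq Nat (succ (succ (succ zero))) (succ (succ (succ zero)))
reduction steps (normal order): 2
already normal: no
first redex: a beta-redex


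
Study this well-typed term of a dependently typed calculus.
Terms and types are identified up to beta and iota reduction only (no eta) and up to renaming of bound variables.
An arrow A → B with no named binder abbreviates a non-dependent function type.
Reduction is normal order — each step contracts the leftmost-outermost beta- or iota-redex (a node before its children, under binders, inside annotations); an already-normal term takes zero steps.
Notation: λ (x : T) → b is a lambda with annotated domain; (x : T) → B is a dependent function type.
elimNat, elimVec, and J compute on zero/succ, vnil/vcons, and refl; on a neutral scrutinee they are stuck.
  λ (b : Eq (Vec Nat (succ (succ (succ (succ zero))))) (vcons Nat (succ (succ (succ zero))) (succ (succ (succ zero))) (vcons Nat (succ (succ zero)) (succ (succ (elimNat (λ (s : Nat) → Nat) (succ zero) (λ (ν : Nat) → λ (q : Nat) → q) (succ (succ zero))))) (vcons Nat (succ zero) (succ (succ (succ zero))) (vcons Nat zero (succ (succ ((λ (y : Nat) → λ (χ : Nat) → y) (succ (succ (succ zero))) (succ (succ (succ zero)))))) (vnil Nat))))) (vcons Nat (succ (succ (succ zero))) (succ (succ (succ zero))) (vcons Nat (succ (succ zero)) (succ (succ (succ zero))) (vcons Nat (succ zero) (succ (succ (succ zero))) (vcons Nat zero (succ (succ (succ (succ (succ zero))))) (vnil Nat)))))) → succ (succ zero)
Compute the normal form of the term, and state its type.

resulting normal form:
  λ (b : Eq (Vec Nat (succ (succ (succ (succ zero))))) (vcons Nat (succ (succ (succ zero))) (succ (succ (succ zero))) (vcons Nat (succ (succ zero)) (succ (succ (succ zero))) (vcons Nat (succ zero) (succ (succ (succ zero))) (vcons Nat zero (succ (succ (succ (succ (succ zero))))) (vnil Nat))))) (vcons Nat (succ (succ (succ zero))) (succ (succ (succ zero))) (vcons Nat (succ (succ zero)) (succ (succ (succ zero))) (vcons Nat (succ zero) (succ (succ (succ zero))) (vcons Nat zero (succ (succ (succ (succ (succ zero))))) (vnil Nat)))))) → succ (succ zero)
type:
  Eq (Vec Nat (succ (succ (succ (succ zero))))) (vcons Nat (succ (succ (succ zero))) (succ (succ (succ zero))) (vcons Nat (succ (succ zero)) (succ (succ (succ zero))) (vcons Nat (succ zero) (succ (succ (succ zero))) (vcons Nat zero (succ (succ (succ (succ (succ zero))))) (vnil Nat))))) (vcons Nat (succ (succ (succ zero))) (succ (succ (succ zero))) (vcons Nat (succ (succ zero)) (succ (succ (succ zero))) (vcons Nat (succ zero) (succ (succ (succ zero))) (vcons Nat zero (succ (succ (succ (succ (succ zero))))) (vnil Nat))))) → Nat


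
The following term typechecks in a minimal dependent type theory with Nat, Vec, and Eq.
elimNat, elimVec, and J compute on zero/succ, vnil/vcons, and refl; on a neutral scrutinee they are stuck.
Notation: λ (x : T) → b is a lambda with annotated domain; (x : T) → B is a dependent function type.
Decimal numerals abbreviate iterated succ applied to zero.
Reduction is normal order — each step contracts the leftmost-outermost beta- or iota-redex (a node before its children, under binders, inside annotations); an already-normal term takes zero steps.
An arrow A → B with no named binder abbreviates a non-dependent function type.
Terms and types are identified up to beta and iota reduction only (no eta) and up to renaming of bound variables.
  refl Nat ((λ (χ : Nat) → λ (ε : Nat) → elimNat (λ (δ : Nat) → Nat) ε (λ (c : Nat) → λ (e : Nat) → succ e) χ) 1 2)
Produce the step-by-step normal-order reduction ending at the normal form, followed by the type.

reduction (normal order):
  refl Nat ((λ (χ : Nat) → λ (ε : Nat) → elimNat (λ (δ : Nat) → Nat) ε (λ (c : Nat) → λ (e : Nat) → succ e) χ) 1 2)
  ~> refl Nat ((λ (χ : Nat) → elimNat (λ (ε : Nat) → Nat) χ (λ (δ : Nat) → λ (c : Nat) → succ c) 1) 2)
  ~> refl Nat (elimNat (λ (χ : Nat) → Nat) 2 (λ (ε : Nat) → λ (δ : Nat) → succ δ) 1)
  ~> refl Nat ((λ (χ : Nat) → λ (ε : Nat) → succ ε) 0 (elimNat (λ (δ : Nat) → Nat) 2 (λ (c : Nat) → λ (e : Nat) → succ e) 0))
  ~> refl Nat ((λ (χ : Nat) → succ χ) (elimNat (λ (ε : Nat) → Nat) 2 (λ (δ : Nat) → λ (c : Nat) → succ c) 0))
  ~> refl Nat (succ (elimNat (λ (χ : Nat) → Nat) 2 (λ (ε : Nat) → λ (δ : Nat) → succ δ) 0))
  ~> refl Nat 3
the term's type:
  Eq Nat 3 3


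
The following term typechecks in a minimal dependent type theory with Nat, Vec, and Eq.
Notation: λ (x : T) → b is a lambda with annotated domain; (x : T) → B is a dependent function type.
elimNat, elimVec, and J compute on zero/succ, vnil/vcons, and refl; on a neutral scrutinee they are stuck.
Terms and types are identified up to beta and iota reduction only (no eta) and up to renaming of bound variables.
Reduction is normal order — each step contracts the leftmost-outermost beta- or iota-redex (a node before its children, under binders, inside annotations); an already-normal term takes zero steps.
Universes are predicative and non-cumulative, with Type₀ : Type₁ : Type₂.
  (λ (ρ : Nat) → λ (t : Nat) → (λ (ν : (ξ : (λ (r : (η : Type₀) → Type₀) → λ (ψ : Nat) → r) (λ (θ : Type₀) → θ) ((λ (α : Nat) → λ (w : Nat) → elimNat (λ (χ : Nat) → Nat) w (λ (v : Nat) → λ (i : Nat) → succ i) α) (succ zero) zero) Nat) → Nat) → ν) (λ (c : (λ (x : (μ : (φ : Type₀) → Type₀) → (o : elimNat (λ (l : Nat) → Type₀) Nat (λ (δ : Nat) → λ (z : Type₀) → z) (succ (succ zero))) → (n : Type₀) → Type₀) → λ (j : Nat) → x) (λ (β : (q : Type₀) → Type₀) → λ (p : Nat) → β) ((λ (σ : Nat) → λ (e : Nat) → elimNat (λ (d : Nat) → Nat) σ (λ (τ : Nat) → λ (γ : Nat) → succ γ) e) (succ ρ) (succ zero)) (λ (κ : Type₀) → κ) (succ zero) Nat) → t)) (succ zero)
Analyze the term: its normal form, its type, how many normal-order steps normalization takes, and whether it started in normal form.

normal form:
  λ (ρ : Nat) → λ (t : Nat) → ρ
the term's type:
  (ρ : Nat) → (t : Nat) → Nat
reduction steps (normal order): 7
already normal: no
first redex: a beta-redex


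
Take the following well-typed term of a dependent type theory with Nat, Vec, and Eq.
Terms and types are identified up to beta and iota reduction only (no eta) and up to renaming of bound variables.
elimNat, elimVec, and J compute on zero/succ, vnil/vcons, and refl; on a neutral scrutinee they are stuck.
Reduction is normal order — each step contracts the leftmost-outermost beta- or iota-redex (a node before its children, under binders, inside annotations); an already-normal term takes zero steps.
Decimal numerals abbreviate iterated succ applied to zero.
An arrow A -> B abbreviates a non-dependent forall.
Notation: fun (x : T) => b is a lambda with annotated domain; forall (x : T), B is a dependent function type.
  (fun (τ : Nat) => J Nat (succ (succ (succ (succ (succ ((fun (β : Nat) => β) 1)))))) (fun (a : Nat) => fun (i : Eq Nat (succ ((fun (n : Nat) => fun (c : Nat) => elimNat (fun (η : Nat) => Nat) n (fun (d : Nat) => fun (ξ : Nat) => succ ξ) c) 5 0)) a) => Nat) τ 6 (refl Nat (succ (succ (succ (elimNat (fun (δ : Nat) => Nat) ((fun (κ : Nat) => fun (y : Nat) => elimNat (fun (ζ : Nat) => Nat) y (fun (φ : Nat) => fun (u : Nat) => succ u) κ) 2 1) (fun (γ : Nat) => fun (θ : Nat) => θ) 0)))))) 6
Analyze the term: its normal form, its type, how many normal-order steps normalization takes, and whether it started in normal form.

resulting normal form:
  6
the term's type:
  Nat
steps to reach normal form (normal order): 2
term was already normal: no
first contracted redex: a beta-redex


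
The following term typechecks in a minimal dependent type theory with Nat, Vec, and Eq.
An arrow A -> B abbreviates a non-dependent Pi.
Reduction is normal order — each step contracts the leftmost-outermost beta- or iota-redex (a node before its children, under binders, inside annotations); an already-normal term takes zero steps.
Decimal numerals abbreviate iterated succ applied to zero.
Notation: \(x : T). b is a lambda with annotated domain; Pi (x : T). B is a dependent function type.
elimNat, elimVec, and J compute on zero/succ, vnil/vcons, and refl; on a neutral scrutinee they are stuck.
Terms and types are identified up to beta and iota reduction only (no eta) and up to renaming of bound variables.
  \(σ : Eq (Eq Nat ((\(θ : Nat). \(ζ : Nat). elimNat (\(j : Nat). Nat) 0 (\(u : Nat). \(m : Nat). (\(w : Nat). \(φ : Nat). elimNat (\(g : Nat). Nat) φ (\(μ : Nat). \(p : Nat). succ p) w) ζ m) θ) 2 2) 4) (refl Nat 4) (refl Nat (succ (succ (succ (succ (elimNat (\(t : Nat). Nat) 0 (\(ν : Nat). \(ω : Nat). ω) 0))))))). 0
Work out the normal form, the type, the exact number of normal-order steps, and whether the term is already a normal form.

resulting normal form:
  \(σ : Eq (Eq Nat 4 4) (refl Nat 4) (refl Nat 4)). 0
type:
  Eq (Eq Nat 4 4) (refl Nat 4) (refl Nat 4) -> Nat
normal-order step count: 28
already normal: no
first redex: a beta-redex


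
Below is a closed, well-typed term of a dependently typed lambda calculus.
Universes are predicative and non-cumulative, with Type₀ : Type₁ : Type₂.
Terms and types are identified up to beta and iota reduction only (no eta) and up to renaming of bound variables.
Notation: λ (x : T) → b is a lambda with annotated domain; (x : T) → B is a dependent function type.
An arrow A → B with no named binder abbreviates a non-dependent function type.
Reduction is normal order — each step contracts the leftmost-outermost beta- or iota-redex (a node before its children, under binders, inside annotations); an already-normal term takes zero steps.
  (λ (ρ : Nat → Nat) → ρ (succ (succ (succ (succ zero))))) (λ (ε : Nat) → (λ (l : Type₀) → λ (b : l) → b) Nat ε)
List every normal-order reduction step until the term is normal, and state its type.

normal-order reduction sequence:
  (λ (ρ : Nat → Nat) → ρ (succ (succ (succ (succ zero))))) (λ (ε : Nat) → (λ (l : Type₀) → λ (b : l) → b) Nat ε)
  ~> (λ (ρ : Nat) → (λ (ε : Type₀) → λ (l : ε) → l) Nat ρ) (succ (succ (succ (succ zero))))
  ~> (λ (ρ : Type₀) → λ (ε : ρ) → ε) Nat (succ (succ (succ (succ zero))))
  ~> (λ (ρ : Nat) → ρ) (succ (succ (succ (succ zero))))
  ~> succ (succ (succ (succ zero)))
type:
  Nat


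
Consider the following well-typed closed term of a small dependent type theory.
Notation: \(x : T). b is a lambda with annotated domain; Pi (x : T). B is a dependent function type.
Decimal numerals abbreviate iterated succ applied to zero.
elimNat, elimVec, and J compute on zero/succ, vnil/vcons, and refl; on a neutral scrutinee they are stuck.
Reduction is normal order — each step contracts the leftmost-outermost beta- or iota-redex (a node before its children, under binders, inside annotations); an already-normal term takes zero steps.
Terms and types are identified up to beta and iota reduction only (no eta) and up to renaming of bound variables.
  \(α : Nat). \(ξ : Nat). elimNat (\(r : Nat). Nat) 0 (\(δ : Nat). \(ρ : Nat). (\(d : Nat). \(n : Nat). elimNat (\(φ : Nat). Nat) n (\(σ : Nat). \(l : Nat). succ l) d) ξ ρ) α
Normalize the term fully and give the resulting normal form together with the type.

normal form:
  \(α : Nat). \(ξ : Nat). elimNat (\(r : Nat). Nat) 0 (\(δ : Nat). \(ρ : Nat). elimNat (\(d : Nat). Nat) ρ (\(n : Nat). \(φ : Nat). succ φ) ξ) α
type:
  Pi (α : Nat). Pi (ξ : Nat). Nat
observation: 2 normal-order steps separate the term from its normal form.


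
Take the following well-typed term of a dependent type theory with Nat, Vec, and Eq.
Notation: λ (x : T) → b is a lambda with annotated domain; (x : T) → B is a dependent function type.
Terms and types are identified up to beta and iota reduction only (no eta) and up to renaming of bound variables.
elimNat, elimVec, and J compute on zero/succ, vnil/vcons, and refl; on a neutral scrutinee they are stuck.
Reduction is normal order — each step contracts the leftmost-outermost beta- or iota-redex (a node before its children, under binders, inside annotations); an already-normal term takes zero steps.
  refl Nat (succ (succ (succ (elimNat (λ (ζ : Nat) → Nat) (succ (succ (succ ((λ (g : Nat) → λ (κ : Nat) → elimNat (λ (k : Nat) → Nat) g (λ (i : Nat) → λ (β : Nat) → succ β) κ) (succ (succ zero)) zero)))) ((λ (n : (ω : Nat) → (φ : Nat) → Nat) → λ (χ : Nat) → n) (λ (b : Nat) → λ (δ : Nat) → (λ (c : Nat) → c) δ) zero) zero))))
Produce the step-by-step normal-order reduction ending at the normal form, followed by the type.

reduction (normal order):
  refl Nat (succ (succ (succ (elimNat (λ (ζ : Nat) → Nat) (succ (succ (succ ((λ (g : Nat) → λ (κ : Nat) → elimNat (λ (k : Nat) → Nat) g (λ (i : Nat) → λ (β : Nat) → succ β) κ) (succ (succ zero)) zero)))) ((λ (n : (ω : Nat) → (φ : Nat) → Nat) → λ (χ : Nat) → n) (λ (b : Nat) → λ (δ : Nat) → (λ (c : Nat) → c) δ) zero) zero))))
  ~> refl Nat (succ (succ (succ (succ (succ (succ ((λ (ζ : Nat) → λ (g : Nat) → elimNat (λ (κ : Nat) → Nat) ζ (λ (k : Nat) → λ (i : Nat) → succ i) g) (succ (succ zero)) zero)))))))
  ~> refl Nat (succ (succ (succ (succ (succ (succ ((λ (ζ : Nat) → elimNat (λ (g : Nat) → Nat) (succ (succ zero)) (λ (κ : Nat) → λ (k : Nat) → succ k) ζ) zero)))))))
  ~> refl Nat (succ (succ (succ (succ (succ (succ (elimNat (λ (ζ : Nat) → Nat) (succ (succ zero)) (λ (g : Nat) → λ (κ : Nat) → succ κ) zero)))))))
  ~> refl Nat (succ (succ (succ (succ (succ (succ (succ (succ zero))))))))
type:
  Eq Nat (succ (succ (succ (succ (succ (succ (succ (succ zero)))))))) (succ (succ (succ (succ (succ (succ (succ (succ zero))))))))
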